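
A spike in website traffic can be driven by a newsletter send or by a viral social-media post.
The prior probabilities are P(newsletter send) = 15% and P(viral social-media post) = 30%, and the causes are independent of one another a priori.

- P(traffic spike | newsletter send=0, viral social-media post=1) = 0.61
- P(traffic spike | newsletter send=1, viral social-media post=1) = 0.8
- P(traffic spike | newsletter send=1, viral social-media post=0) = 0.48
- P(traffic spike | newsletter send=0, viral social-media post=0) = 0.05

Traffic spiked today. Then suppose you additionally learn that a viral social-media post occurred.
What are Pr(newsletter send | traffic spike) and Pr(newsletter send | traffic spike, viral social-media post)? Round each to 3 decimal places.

For the numerator, keep only newsletter send=true terms: 0.050400 + 0.036000 = 0.086400
Normalizer over all consistent configurations: 0.05*0.85*0.7 + 0.61*0.85*0.3 + 0.48*0.15*0.7 + 0.8*0.15*0.3 = 0.271700
P(newsletter send | traffic spike) = 0.086400/0.271700 ≈ 0.318

Now condition on the additional information:
P(traffic spike | viral social-media post) = 0.61×0.85 + 0.8×0.15 = 0.518500 + 0.120000 = 0.638500
Restricting to configurations with newsletter send present: 0.8×0.15 = 0.120000.
Hence the posterior is 0.120000/0.638500 ≈ 0.188.
Conditioning on viral social-media post lowers the posterior on newsletter send: the classic explaining-away effect in a common-effect structure.

Pr(newsletter send | traffic spike) ≈ 0.318; Pr(newsletter send | traffic spike, viral social-media post) ≈ 0.188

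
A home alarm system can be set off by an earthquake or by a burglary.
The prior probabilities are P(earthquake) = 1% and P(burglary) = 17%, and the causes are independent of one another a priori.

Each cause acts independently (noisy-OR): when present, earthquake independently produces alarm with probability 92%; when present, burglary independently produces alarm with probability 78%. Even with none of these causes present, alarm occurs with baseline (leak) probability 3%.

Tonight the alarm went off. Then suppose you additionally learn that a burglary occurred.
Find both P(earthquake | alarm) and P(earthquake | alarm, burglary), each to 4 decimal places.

P(earthquake | alarm) ≈ 0.0561; P(earthquake | alarm, burglary) ≈ 0.0125

Under noisy-OR, P(alarm | causes) = 1 − (1−0.03)·∏(1−qᵢ) over the active causes.
For the numerator, keep only earthquake=true terms: 0.007656 + 0.001671 = 0.009327
Normalizer over all consistent configurations: 0.03×0.99×0.83 + 0.7866×0.99×0.17 + 0.9224×0.01×0.83 + 0.982928×0.01×0.17 = 0.166363
P(earthquake | alarm) = 0.009327/0.166363 ≈ 0.0561

With the extra evidence:
P(alarm | burglary) = 0.7866*0.99 + 0.982928*0.01 = 0.778734 + 0.009829 = 0.788563
The earthquake-present share is 0.982928*0.01 = 0.009829.
P(earthquake | alarm, burglary) = 0.009829 / 0.788563 ≈ 0.0125
— burglary explains away the evidence for earthquake.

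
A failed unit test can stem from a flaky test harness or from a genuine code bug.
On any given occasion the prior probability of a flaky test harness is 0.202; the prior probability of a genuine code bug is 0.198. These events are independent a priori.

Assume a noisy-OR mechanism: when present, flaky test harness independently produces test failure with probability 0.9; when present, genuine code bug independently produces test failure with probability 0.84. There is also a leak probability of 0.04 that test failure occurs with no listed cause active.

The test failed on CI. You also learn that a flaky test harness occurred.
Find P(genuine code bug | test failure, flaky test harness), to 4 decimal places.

Under noisy-OR, P(test failure | causes) = 1 − (1−0.04)·∏(1−qᵢ) over the active causes.
Enumerate both values of genuine code bug and weight by the priors:
  P(test failure | flaky test harness) = 0.904×0.802 + 0.98464×0.198
        = 0.725008 + 0.194959 = 0.919967
The terms with genuine code bug present sum to 0.194959, so
  P(genuine code bug | test failure, flaky test harness) = 0.194959 / 0.919967 ≈ 0.2119

P(genuine code bug | test failure, flaky test harness) ≈ 0.2119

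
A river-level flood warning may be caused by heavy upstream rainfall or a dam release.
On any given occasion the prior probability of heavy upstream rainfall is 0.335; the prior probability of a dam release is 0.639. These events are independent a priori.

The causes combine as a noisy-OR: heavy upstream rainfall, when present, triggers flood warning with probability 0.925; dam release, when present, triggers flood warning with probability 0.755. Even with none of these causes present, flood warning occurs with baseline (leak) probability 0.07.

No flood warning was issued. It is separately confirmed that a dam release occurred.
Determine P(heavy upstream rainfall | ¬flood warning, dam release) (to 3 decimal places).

P(heavy upstream rainfall | ¬flood warning, dam release) ≈ 0.036

Under noisy-OR, P(flood warning | causes) = 1 − (1−0.07)·∏(1−qᵢ) over the active causes.
Weight on heavy upstream rainfall=true, given the evidence: 0.017089×0.335 = 0.005725
Normalizer over all consistent configurations: 0.22785×0.665 + 0.017089×0.335 = 0.157245
Posterior = 0.005725 / 0.157245 ≈ 0.036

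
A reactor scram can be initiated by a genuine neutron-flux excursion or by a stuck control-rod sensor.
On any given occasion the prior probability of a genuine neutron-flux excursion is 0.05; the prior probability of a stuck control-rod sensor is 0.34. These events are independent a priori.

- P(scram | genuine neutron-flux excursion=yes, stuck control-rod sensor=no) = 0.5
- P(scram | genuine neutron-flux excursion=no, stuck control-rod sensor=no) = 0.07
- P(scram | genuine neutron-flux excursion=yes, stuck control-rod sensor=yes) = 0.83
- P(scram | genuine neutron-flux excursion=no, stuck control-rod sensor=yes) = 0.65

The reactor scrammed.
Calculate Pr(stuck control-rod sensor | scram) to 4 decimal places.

Pr(stuck control-rod sensor | scram) ≈ 0.7877

P(scram) = 0.07*0.95*0.66 + 0.65*0.95*0.34 + 0.5*0.05*0.66 + 0.83*0.05*0.34 = 0.043890 + 0.209950 + 0.016500 + 0.014110 = 0.284450
The stuck control-rod sensor-present share is 0.209950 + 0.014110 = 0.224060.
P(stuck control-rod sensor | scram) = 0.224060 / 0.284450 ≈ 0.7877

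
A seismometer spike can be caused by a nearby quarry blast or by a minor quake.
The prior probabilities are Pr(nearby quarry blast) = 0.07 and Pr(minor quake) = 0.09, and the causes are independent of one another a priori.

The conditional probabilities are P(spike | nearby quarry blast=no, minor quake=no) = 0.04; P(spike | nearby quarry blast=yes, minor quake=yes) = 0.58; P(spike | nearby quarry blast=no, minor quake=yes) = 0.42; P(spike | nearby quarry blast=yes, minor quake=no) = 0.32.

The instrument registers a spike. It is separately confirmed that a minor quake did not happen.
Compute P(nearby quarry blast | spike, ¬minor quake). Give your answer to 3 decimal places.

Sum P(spike|·) weighted by the priors over both values of nearby quarry blast:
  P(spike | ¬minor quake) = 0.04×0.93 + 0.32×0.07
        = 0.037200 + 0.022400 = 0.059600
Keeping only the nearby quarry blast-present terms gives 0.022400, so
  P(nearby quarry blast | spike, ¬minor quake) = 0.022400 / 0.059600 ≈ 0.376

P(nearby quarry blast | spike, ¬minor quake) ≈ 0.376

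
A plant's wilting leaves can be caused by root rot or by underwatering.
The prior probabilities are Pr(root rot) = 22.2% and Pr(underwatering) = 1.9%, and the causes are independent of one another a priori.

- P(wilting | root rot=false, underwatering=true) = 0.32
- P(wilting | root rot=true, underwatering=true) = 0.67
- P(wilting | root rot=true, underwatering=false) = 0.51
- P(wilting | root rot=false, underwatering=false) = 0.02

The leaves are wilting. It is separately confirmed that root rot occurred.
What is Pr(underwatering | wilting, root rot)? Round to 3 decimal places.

P(wilting | root rot) = 0.51·0.981 + 0.67·0.019 = 0.500310 + 0.012730 = 0.513040
Of this, 0.012730 comes from 0.67·0.019 (the underwatering=true cases).
P(underwatering | wilting, root rot) = 0.012730 / 0.513040 ≈ 0.025

Pr(underwatering | wilting, root rot) ≈ 0.025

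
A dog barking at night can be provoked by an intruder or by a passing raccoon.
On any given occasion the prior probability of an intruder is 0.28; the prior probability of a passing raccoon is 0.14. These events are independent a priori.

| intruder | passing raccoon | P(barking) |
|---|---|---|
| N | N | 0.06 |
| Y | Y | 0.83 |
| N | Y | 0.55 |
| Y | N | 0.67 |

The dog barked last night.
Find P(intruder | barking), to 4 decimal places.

For the numerator, keep only intruder=true terms: 0.161336 + 0.032536 = 0.193872
Normalizer over all consistent configurations: 0.06*0.72*0.86 + 0.55*0.72*0.14 + 0.67*0.28*0.86 + 0.83*0.28*0.14 = 0.286464
P(intruder | barking) = 0.193872/0.286464 ≈ 0.6768

P(intruder | barking) ≈ 0.6768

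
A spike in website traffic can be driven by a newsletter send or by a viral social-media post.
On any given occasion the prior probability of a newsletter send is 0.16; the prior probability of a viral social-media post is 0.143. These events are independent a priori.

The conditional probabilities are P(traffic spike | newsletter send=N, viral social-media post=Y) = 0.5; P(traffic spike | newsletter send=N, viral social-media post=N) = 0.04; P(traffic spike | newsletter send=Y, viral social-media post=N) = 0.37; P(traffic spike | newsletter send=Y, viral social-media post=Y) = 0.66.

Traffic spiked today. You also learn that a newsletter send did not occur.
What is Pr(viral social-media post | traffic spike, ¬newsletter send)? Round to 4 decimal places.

Pr(viral social-media post | traffic spike, ¬newsletter send) ≈ 0.6759

Weight on viral social-media post=true, given the evidence: 0.5*0.143 = 0.071500
The normalizing constant is 0.04*0.857 + 0.5*0.143 = 0.105780
Posterior = 0.071500 / 0.105780 ≈ 0.6759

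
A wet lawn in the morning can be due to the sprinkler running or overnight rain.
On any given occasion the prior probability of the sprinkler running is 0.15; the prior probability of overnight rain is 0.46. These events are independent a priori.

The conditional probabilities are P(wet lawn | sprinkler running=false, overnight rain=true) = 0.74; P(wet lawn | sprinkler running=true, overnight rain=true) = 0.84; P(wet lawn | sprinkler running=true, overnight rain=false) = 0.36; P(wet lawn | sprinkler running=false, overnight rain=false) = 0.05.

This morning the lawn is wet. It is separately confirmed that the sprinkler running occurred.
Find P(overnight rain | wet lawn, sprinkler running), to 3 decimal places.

P(overnight rain | wet lawn, sprinkler running) ≈ 0.665

By total probability over both values of overnight rain:
  P(wet lawn | sprinkler running) = 0.36×0.54 + 0.84×0.46
        = 0.194400 + 0.386400 = 0.580800
The terms with overnight rain present sum to 0.386400, so
  P(overnight rain | wet lawn, sprinkler running) = 0.386400 / 0.580800 ≈ 0.665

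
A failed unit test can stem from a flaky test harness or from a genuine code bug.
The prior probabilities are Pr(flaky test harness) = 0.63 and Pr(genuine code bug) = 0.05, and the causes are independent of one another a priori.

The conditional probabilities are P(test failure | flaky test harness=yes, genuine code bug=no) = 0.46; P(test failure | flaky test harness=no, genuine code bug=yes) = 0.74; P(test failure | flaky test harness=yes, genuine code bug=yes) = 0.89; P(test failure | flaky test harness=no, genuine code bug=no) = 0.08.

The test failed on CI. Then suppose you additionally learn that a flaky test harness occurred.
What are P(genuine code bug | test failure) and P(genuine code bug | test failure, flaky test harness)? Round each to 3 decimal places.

P(test failure) = 0.08*0.37*0.95 + 0.74*0.37*0.05 + 0.46*0.63*0.95 + 0.89*0.63*0.05 = 0.028120 + 0.013690 + 0.275310 + 0.028035 = 0.345155
The genuine code bug-present share is 0.013690 + 0.028035 = 0.041725.
So P(genuine code bug | test failure) = 0.041725/0.345155 ≈ 0.121.

Now condition on the additional information:
Weight on genuine code bug=true, given the evidence: 0.89×0.05 = 0.044500
The normalizing constant is 0.46×0.95 + 0.89×0.05 = 0.481500
Posterior = 0.044500 / 0.481500 ≈ 0.092
This is intercausal reasoning (explaining away): once flaky test harness accounts for the test failure, genuine code bug becomes less likely.

P(genuine code bug | test failure) ≈ 0.121; P(genuine code bug | test failure, flaky test harness) ≈ 0.092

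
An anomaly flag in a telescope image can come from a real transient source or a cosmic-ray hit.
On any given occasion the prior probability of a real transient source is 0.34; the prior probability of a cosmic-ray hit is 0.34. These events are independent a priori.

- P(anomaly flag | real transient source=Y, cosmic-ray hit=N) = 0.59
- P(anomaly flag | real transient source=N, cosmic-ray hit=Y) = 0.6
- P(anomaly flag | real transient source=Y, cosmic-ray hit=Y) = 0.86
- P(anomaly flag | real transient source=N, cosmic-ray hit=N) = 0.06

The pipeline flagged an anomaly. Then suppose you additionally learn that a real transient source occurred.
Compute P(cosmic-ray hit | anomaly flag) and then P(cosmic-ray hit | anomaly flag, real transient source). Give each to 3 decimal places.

Sum P(anomaly flag|·) weighted by the priors over the 4 (real transient source, cosmic-ray hit) configurations:
  P(anomaly flag) = 0.06·0.66·0.66 + 0.6·0.66·0.34 + 0.59·0.34·0.66 + 0.86·0.34·0.34
        = 0.026136 + 0.134640 + 0.132396 + 0.099416 = 0.392588
Keeping only the cosmic-ray hit-present terms gives 0.234056, so
  P(cosmic-ray hit | anomaly flag) = 0.234056 / 0.392588 ≈ 0.596

Now also conditioning on real transient source=true:
Sum P(anomaly flag|·) weighted by the priors over both values of cosmic-ray hit:
  P(anomaly flag | real transient source) = 0.59×0.66 + 0.86×0.34
        = 0.389400 + 0.292400 = 0.681800
Configurations with cosmic-ray hit contribute 0.292400, so
  P(cosmic-ray hit | anomaly flag, real transient source) = 0.292400 / 0.681800 ≈ 0.429
This is intercausal reasoning (explaining away): once real transient source accounts for the anomaly flag, cosmic-ray hit becomes less likely.

P(cosmic-ray hit | anomaly flag) ≈ 0.596; P(cosmic-ray hit | anomaly flag, real transient source) ≈ 0.429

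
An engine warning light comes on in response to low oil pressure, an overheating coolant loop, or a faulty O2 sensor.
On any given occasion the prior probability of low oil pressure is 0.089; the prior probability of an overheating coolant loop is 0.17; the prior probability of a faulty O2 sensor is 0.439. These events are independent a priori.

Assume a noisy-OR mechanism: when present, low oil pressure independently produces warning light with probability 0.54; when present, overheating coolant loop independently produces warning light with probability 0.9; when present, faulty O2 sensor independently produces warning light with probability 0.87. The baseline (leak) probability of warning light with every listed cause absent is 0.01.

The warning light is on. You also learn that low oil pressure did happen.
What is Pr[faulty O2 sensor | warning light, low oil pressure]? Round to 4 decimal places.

Pr[faulty O2 sensor | warning light, low oil pressure] ≈ 0.5475

Under noisy-OR, P(warning light | causes) = 1 − (1−0.01)·∏(1−qᵢ) over the active causes.
By total probability over the 4 (overheating coolant loop, faulty O2 sensor) configurations:
  P(warning light | low oil pressure) = 0.5446·0.83·0.561 + 0.940798·0.83·0.439 + 0.95446·0.17·0.561 + 0.99408·0.17·0.439
        = 0.253582 + 0.342799 + 0.091027 + 0.074188 = 0.761596
The terms with faulty O2 sensor present sum to 0.416987, so
  P(faulty O2 sensor | warning light, low oil pressure) = 0.416987 / 0.761596 ≈ 0.5475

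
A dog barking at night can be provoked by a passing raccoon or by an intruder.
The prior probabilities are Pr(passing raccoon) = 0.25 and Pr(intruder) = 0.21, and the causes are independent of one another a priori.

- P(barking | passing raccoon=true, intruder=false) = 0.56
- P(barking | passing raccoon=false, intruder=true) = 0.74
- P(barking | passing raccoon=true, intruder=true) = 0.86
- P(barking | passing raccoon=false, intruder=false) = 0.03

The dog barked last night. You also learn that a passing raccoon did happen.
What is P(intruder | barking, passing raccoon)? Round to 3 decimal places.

P(intruder | barking, passing raccoon) ≈ 0.290

Weight on intruder=true, given the evidence: 0.86×0.21 = 0.180600
The normalizing constant is 0.56×0.79 + 0.86×0.21 = 0.623000
P(intruder | barking, passing raccoon) = 0.180600/0.623000 ≈ 0.290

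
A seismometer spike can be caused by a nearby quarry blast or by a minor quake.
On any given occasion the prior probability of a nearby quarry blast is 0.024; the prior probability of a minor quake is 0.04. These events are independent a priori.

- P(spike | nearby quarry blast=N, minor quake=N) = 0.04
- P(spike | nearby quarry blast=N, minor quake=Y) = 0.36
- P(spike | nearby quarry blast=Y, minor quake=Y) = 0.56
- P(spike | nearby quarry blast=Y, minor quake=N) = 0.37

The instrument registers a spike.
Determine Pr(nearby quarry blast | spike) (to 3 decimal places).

Pr(nearby quarry blast | spike) ≈ 0.150

P(spike) = 0.04×0.976×0.96 + 0.36×0.976×0.04 + 0.37×0.024×0.96 + 0.56×0.024×0.04 = 0.037478 + 0.014054 + 0.008525 + 0.000538 = 0.060595
Restricting to configurations with nearby quarry blast present: 0.008525 + 0.000538 = 0.009063.
P(nearby quarry blast | spike) = 0.009063 / 0.060595 ≈ 0.150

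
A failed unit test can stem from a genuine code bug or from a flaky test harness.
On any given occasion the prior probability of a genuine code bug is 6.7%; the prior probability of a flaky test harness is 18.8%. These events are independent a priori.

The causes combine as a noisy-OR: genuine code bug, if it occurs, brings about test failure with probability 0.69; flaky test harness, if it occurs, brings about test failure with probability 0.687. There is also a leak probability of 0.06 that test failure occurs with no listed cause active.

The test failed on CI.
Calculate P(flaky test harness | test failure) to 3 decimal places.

Under noisy-OR, P(test failure | causes) = 1 − (1−0.06)·∏(1−qᵢ) over the active causes.
P(test failure) = 0.06·0.933·0.812 + 0.70578·0.933·0.188 + 0.7086·0.067·0.812 + 0.908792·0.067·0.188 = 0.045456 + 0.123797 + 0.038551 + 0.011447 = 0.219251
The flaky test harness-present share is 0.123797 + 0.011447 = 0.135244.
Hence the posterior is 0.135244/0.219251 ≈ 0.617.

P(flaky test harness | test failure) ≈ 0.617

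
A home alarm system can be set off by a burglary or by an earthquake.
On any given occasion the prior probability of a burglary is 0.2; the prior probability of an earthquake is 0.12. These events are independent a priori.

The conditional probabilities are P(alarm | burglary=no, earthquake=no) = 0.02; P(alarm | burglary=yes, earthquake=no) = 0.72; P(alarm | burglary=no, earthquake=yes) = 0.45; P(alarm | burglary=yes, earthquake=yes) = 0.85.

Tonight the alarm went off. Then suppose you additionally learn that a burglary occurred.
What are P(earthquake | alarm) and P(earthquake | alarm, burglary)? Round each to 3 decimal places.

P(earthquake | alarm) ≈ 0.311; P(earthquake | alarm, burglary) ≈ 0.139

Enumerate the 4 (burglary, earthquake) configurations and weight by the priors:
  P(alarm) = 0.02*0.8*0.88 + 0.45*0.8*0.12 + 0.72*0.2*0.88 + 0.85*0.2*0.12
        = 0.014080 + 0.043200 + 0.126720 + 0.020400 = 0.204400
Keeping only the earthquake-present terms gives 0.063600, so
  P(earthquake | alarm) = 0.063600 / 0.204400 ≈ 0.311

With the extra evidence:
Weight on earthquake=true, given the evidence: 0.85×0.12 = 0.102000
The normalizing constant is 0.72×0.88 + 0.85×0.12 = 0.735600
P(earthquake | alarm, burglary) = 0.102000/0.735600 ≈ 0.139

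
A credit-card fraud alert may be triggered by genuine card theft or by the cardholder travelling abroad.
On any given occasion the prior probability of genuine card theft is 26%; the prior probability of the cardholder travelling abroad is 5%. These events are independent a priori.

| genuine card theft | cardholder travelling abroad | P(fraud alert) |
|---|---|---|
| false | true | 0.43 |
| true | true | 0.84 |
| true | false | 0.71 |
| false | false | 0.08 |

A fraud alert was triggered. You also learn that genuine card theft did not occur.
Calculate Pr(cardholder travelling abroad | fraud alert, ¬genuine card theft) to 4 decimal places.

Weight on cardholder travelling abroad=true, given the evidence: 0.43·0.05 = 0.021500
Normalizer over all consistent configurations: 0.08·0.95 + 0.43·0.05 = 0.097500
P(cardholder travelling abroad | fraud alert, ¬genuine card theft) = 0.021500/0.097500 ≈ 0.2205

Pr(cardholder travelling abroad | fraud alert, ¬genuine card theft) ≈ 0.2205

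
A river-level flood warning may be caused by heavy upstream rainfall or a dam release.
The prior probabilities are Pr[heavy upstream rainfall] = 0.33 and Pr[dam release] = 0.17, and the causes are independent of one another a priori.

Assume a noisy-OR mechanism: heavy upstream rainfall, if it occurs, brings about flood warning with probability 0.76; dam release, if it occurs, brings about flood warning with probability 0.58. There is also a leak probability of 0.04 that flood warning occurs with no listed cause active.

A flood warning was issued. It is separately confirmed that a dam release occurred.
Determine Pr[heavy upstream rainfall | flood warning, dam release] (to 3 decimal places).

Pr[heavy upstream rainfall | flood warning, dam release] ≈ 0.427

Under noisy-OR, P(flood warning | causes) = 1 − (1−0.04)·∏(1−qᵢ) over the active causes.
Sum P(flood warning|·) weighted by the priors over both values of heavy upstream rainfall:
  P(flood warning | dam release) = 0.5968·0.67 + 0.903232·0.33
        = 0.399856 + 0.298067 = 0.697923
Configurations with heavy upstream rainfall contribute 0.298067, so
  P(heavy upstream rainfall | flood warning, dam release) = 0.298067 / 0.697923 ≈ 0.427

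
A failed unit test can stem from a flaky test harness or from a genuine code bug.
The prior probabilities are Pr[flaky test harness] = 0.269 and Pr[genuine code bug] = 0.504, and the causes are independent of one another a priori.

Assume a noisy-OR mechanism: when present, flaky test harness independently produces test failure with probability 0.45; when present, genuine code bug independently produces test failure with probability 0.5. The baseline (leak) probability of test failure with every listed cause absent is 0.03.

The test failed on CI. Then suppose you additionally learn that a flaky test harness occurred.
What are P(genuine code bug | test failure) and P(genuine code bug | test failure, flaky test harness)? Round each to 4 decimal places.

Under noisy-OR, P(test failure | causes) = 1 − (1−0.03)·∏(1−qᵢ) over the active causes.
Weight on genuine code bug=true, given the evidence: 0.189738 + 0.099411 = 0.289149
Normalizer over all consistent configurations: 0.03*0.731*0.496 + 0.515*0.731*0.504 + 0.4665*0.269*0.496 + 0.73325*0.269*0.504 = 0.362268
Posterior = 0.289149 / 0.362268 ≈ 0.7982

Now condition on the additional information:
By total probability over both values of genuine code bug:
  P(test failure | flaky test harness) = 0.4665*0.496 + 0.73325*0.504
        = 0.231384 + 0.369558 = 0.600942
The terms with genuine code bug present sum to 0.369558, so
  P(genuine code bug | test failure, flaky test harness) = 0.369558 / 0.600942 ≈ 0.6150
— flaky test harness explains away the evidence for genuine code bug.

P(genuine code bug | test failure) ≈ 0.7982; P(genuine code bug | test failure, flaky test harness) ≈ 0.6150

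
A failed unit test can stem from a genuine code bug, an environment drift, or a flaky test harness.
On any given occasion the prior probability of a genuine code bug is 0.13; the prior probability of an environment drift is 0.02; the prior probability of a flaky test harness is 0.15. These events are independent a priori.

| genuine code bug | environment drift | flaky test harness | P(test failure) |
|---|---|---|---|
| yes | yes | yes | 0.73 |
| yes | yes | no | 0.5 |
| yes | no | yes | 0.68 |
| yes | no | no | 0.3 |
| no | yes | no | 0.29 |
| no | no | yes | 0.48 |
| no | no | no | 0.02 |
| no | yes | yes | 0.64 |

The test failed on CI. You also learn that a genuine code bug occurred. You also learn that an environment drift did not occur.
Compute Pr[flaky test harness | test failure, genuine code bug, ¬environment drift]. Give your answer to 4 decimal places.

P(test failure | genuine code bug, ¬environment drift) = 0.3×0.85 + 0.68×0.15 = 0.255000 + 0.102000 = 0.357000
Restricting to configurations with flaky test harness present: 0.68×0.15 = 0.102000.
So P(flaky test harness | test failure, genuine code bug, ¬environment drift) = 0.102000/0.357000 ≈ 0.2857.

Pr[flaky test harness | test failure, genuine code bug, ¬environment drift] ≈ 0.2857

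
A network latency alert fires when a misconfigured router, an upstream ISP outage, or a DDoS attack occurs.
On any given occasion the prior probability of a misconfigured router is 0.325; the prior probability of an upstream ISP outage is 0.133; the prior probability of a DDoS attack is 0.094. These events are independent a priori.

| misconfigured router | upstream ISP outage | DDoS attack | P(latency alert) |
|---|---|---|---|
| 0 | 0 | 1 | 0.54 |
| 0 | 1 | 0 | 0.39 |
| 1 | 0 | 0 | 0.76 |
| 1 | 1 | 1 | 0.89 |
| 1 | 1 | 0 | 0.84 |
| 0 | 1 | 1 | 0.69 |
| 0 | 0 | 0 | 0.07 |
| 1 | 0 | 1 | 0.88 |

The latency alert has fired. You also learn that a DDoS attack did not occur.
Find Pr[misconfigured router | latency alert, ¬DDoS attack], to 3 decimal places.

Pr[misconfigured router | latency alert, ¬DDoS attack] ≈ 0.767

By total probability over the 4 (misconfigured router, upstream ISP outage) configurations:
  P(latency alert | ¬DDoS attack) = 0.07·0.675·0.867 + 0.39·0.675·0.133 + 0.76·0.325·0.867 + 0.84·0.325·0.133
        = 0.040966 + 0.035012 + 0.214149 + 0.036309 = 0.326436
Configurations with misconfigured router contribute 0.250458, so
  P(misconfigured router | latency alert, ¬DDoS attack) = 0.250458 / 0.326436 ≈ 0.767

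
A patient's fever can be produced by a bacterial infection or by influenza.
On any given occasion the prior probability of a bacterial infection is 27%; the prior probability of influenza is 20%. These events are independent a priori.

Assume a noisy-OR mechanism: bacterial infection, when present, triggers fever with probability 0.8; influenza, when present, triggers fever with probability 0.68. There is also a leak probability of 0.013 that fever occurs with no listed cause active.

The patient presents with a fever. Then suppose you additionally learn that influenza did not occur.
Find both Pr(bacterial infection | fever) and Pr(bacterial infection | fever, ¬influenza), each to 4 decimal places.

Pr(bacterial infection | fever) ≈ 0.6757; Pr(bacterial infection | fever, ¬influenza) ≈ 0.9580

Under noisy-OR, P(fever | causes) = 1 − (1−0.013)·∏(1−qᵢ) over the active causes.
P(fever) = 0.013*0.73*0.8 + 0.68416*0.73*0.2 + 0.8026*0.27*0.8 + 0.936832*0.27*0.2 = 0.007592 + 0.099887 + 0.173362 + 0.050589 = 0.331430
Restricting to configurations with bacterial infection present: 0.173362 + 0.050589 = 0.223951.
So P(bacterial infection | fever) = 0.223951/0.331430 ≈ 0.6757.

Now also conditioning on influenza≠true:
Sum P(fever|·) weighted by the priors over both values of bacterial infection:
  P(fever | ¬influenza) = 0.013·0.73 + 0.8026·0.27
        = 0.009490 + 0.216702 = 0.226192
Configurations with bacterial infection contribute 0.216702, so
  P(bacterial infection | fever, ¬influenza) = 0.216702 / 0.226192 ≈ 0.9580
Ruling out influenza raises the posterior on bacterial infection — the flip side of explaining away.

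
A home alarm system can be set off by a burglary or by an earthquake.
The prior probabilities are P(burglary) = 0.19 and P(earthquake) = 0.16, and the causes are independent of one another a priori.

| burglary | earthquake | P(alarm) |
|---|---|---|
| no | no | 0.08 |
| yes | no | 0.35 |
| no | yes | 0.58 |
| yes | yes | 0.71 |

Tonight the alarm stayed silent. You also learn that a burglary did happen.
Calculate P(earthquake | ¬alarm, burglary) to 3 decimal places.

P(¬alarm | burglary) = 0.65×0.84 + 0.29×0.16 = 0.546000 + 0.046400 = 0.592400
Of this, 0.046400 comes from 0.29×0.16 (the earthquake=true cases).
So P(earthquake | ¬alarm, burglary) = 0.046400/0.592400 ≈ 0.078.

P(earthquake | ¬alarm, burglary) ≈ 0.078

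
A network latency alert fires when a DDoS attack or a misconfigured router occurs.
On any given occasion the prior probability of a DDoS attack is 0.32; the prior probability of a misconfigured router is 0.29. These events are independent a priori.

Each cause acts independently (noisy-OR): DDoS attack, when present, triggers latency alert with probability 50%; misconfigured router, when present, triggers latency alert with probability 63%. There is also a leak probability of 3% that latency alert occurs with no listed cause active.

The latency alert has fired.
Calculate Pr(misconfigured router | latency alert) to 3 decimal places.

Under noisy-OR, P(latency alert | causes) = 1 − (1−0.03)·∏(1−qᵢ) over the active causes.
P(latency alert) = 0.03×0.68×0.71 + 0.6411×0.68×0.29 + 0.515×0.32×0.71 + 0.82055×0.32×0.29 = 0.014484 + 0.126425 + 0.117008 + 0.076147 = 0.334064
The misconfigured router-present share is 0.126425 + 0.076147 = 0.202572.
Hence the posterior is 0.202572/0.334064 ≈ 0.606.

Pr(misconfigured router | latency alert) ≈ 0.606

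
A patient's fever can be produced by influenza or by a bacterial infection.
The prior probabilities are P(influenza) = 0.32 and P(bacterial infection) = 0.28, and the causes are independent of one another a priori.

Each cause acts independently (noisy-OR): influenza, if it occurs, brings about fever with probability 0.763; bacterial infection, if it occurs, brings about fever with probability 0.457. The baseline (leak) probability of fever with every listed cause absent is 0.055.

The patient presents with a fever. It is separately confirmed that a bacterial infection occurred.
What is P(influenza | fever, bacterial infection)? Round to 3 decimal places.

Under noisy-OR, P(fever | causes) = 1 − (1−0.055)·∏(1−qᵢ) over the active causes.
Numerator (weight on configurations with influenza): 0.878387*0.32 = 0.281084
The normalizing constant is 0.486865*0.68 + 0.878387*0.32 = 0.612152
P(influenza | fever, bacterial infection) = 0.281084/0.612152 ≈ 0.459

P(influenza | fever, bacterial infection) ≈ 0.459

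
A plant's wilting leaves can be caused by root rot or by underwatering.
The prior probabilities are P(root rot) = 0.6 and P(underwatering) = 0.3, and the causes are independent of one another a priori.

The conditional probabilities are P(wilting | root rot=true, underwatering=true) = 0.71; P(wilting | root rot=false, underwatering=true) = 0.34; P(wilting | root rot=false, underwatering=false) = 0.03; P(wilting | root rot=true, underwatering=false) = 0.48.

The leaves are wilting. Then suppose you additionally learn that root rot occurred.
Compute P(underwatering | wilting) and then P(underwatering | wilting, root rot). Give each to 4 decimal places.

P(underwatering | wilting) ≈ 0.4453; P(underwatering | wilting, root rot) ≈ 0.3880

Numerator (weight on configurations with underwatering): 0.040800 + 0.127800 = 0.168600
Normalizer over all consistent configurations: 0.03·0.4·0.7 + 0.34·0.4·0.3 + 0.48·0.6·0.7 + 0.71·0.6·0.3 = 0.378600
Posterior = 0.168600 / 0.378600 ≈ 0.4453

Now also conditioning on root rot=true:
P(wilting | root rot) = 0.48*0.7 + 0.71*0.3 = 0.336000 + 0.213000 = 0.549000
Of this, 0.213000 comes from 0.71*0.3 (the underwatering=true cases).
Hence the posterior is 0.213000/0.549000 ≈ 0.3880.
Conditioning on root rot lowers the posterior on underwatering: the classic explaining-away effect in a common-effect structure.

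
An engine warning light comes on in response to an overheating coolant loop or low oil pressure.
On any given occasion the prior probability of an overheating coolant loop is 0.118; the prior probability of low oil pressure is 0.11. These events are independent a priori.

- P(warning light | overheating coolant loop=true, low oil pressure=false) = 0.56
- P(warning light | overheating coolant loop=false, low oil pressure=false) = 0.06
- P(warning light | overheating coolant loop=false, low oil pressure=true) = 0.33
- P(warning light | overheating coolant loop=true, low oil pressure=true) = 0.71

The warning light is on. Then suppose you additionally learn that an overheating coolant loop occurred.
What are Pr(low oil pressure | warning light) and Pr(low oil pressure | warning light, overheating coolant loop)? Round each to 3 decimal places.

P(warning light) = 0.06*0.882*0.89 + 0.33*0.882*0.11 + 0.56*0.118*0.89 + 0.71*0.118*0.11 = 0.047099 + 0.032017 + 0.058811 + 0.009216 = 0.147143
The low oil pressure-present share is 0.032017 + 0.009216 = 0.041233.
So P(low oil pressure | warning light) = 0.041233/0.147143 ≈ 0.280.

Now also conditioning on overheating coolant loop=true:
Weight on low oil pressure=true, given the evidence: 0.71*0.11 = 0.078100
Denominator P(warning light | overheating coolant loop): 0.56*0.89 + 0.71*0.11 = 0.576500
P(low oil pressure | warning light, overheating coolant loop) = 0.078100/0.576500 ≈ 0.135

Pr(low oil pressure | warning light) ≈ 0.280; Pr(low oil pressure | warning light, overheating coolant loop) ≈ 0.135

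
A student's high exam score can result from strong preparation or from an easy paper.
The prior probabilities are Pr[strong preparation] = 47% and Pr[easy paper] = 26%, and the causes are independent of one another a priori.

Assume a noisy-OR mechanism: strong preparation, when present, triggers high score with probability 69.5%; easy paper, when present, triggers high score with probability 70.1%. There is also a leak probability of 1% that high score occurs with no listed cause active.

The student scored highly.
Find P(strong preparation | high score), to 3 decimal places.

P(strong preparation | high score) ≈ 0.778

Under noisy-OR, P(high score | causes) = 1 − (1−0.01)·∏(1−qᵢ) over the active causes.
Weight on strong preparation=true, given the evidence: 0.242782 + 0.111167 = 0.353949
Denominator P(high score): 0.01*0.53*0.74 + 0.70399*0.53*0.26 + 0.69805*0.47*0.74 + 0.909717*0.47*0.26 = 0.454881
Posterior = 0.353949 / 0.454881 ≈ 0.778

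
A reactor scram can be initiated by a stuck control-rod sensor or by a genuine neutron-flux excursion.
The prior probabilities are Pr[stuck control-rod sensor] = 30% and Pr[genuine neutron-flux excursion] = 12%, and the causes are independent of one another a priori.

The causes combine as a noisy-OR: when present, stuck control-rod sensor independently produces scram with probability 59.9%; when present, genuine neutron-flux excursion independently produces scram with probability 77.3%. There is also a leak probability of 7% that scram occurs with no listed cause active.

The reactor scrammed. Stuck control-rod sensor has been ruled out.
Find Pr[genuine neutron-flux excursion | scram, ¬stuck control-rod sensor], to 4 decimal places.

Pr[genuine neutron-flux excursion | scram, ¬stuck control-rod sensor] ≈ 0.6058

Under noisy-OR, P(scram | causes) = 1 − (1−0.07)·∏(1−qᵢ) over the active causes.
Sum P(scram|·) weighted by the priors over both values of genuine neutron-flux excursion:
  P(scram | ¬stuck control-rod sensor) = 0.07*0.88 + 0.78889*0.12
        = 0.061600 + 0.094667 = 0.156267
The terms with genuine neutron-flux excursion present sum to 0.094667, so
  P(genuine neutron-flux excursion | scram, ¬stuck control-rod sensor) = 0.094667 / 0.156267 ≈ 0.6058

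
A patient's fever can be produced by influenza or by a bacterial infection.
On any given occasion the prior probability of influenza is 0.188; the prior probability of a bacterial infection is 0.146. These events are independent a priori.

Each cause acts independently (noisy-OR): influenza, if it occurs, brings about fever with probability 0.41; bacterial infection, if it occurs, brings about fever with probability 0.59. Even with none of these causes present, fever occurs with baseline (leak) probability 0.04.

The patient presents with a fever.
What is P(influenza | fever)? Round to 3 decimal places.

Under noisy-OR, P(fever | causes) = 1 − (1−0.04)·∏(1−qᵢ) over the active causes.
P(fever) = 0.04*0.812*0.854 + 0.6064*0.812*0.146 + 0.4336*0.188*0.854 + 0.767776*0.188*0.146 = 0.027738 + 0.071890 + 0.069615 + 0.021074 = 0.190317
The influenza-present share is 0.069615 + 0.021074 = 0.090689.
P(influenza | fever) = 0.090689 / 0.190317 ≈ 0.477

P(influenza | fever) ≈ 0.477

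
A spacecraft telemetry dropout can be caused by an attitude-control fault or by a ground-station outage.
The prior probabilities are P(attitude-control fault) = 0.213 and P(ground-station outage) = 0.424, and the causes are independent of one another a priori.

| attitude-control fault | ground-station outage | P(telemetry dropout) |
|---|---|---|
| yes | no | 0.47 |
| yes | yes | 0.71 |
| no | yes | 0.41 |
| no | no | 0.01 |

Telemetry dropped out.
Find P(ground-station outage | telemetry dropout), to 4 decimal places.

P(ground-station outage | telemetry dropout) ≈ 0.7636

By total probability over the 4 (attitude-control fault, ground-station outage) configurations:
  P(telemetry dropout) = 0.01×0.787×0.576 + 0.41×0.787×0.424 + 0.47×0.213×0.576 + 0.71×0.213×0.424
        = 0.004533 + 0.136812 + 0.057663 + 0.064122 = 0.263130
The terms with ground-station outage present sum to 0.200934, so
  P(ground-station outage | telemetry dropout) = 0.200934 / 0.263130 ≈ 0.7636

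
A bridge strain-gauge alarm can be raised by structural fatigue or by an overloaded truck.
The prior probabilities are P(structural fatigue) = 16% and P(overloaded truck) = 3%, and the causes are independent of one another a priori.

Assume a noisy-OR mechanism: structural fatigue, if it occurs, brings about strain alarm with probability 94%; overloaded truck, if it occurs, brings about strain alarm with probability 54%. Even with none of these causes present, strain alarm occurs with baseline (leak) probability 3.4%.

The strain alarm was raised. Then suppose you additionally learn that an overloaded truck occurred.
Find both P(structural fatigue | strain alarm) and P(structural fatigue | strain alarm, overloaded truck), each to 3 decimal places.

Under noisy-OR, P(strain alarm | causes) = 1 − (1−0.034)·∏(1−qᵢ) over the active causes.
For the numerator, keep only structural fatigue=true terms: 0.146205 + 0.004672 = 0.150877
The normalizing constant is 0.034×0.84×0.97 + 0.55564×0.84×0.03 + 0.94204×0.16×0.97 + 0.973338×0.16×0.03 = 0.192582
P(structural fatigue | strain alarm) = 0.150877/0.192582 ≈ 0.783

Now condition on the additional information:
P(strain alarm | overloaded truck) = 0.55564*0.84 + 0.973338*0.16 = 0.466738 + 0.155734 = 0.622472
The structural fatigue-present share is 0.973338*0.16 = 0.155734.
Hence the posterior is 0.155734/0.622472 ≈ 0.250.

P(structural fatigue | strain alarm) ≈ 0.783; P(structural fatigue | strain alarm, overloaded truck) ≈ 0.250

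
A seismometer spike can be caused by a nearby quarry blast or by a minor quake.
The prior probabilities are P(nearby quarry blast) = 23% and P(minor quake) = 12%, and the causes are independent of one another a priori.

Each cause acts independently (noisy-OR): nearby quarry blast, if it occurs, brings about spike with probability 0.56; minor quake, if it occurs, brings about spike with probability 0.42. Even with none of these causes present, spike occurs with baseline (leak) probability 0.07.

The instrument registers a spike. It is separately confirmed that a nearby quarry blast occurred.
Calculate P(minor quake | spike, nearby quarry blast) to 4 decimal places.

Under noisy-OR, P(spike | causes) = 1 − (1−0.07)·∏(1−qᵢ) over the active causes.
P(spike | nearby quarry blast) = 0.5908×0.88 + 0.762664×0.12 = 0.519904 + 0.091520 = 0.611424
The minor quake-present share is 0.762664×0.12 = 0.091520.
P(minor quake | spike, nearby quarry blast) = 0.091520 / 0.611424 ≈ 0.1497

P(minor quake | spike, nearby quarry blast) ≈ 0.1497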